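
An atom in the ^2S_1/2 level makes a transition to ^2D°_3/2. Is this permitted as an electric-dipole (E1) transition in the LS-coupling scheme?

forbidden

Initial level: S=1/2, L=0, J=1/2, parity even. Final level: S=1/2, L=2, J=3/2, parity odd.
ΔS = 0: S: 1/2 → 1/2 — ✓.
Parity must change: even → odd — ✓.
ΔJ = 0, ±1 (not J=0↔0): J: 1/2 → 3/2, ΔJ = +1 — ✓.
ΔL = 0, ±1 (not L=0↔0): L: 0 → 2, ΔL = +2 — ✗.
Rule(s) violated: ΔL.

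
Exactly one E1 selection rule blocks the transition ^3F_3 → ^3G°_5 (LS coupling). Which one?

Initial level: S=1, L=3, J=3, parity even. Final level: S=1, L=4, J=5, parity odd.
ΔL = 0, ±1 (not L=0↔0): L: 3 → 4, ΔL = +1 — satisfied.
ΔJ = 0, ±1 (not J=0↔0): J: 3 → 5, ΔJ = +2 — violated.
Parity must change: even → odd — satisfied.
ΔS = 0: S: 1 → 1 — satisfied.

the ΔJ = 0, ±1 rule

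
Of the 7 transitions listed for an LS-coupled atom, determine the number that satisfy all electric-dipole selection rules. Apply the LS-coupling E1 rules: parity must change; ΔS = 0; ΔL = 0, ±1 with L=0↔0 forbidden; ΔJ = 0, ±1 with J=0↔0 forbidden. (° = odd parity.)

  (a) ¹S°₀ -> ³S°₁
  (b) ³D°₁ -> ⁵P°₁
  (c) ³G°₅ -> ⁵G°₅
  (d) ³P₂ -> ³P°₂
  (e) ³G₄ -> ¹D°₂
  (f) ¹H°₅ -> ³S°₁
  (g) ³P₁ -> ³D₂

1

(a) forbidden (parity, ΔS, ΔL fail)
(b) forbidden (parity, ΔS fail)
(c) forbidden (parity, ΔS fail)
(d) allowed
(e) forbidden (ΔS, ΔL, ΔJ fail)
(f) forbidden (parity, ΔS, ΔL, ΔJ fail)
(g) forbidden (parity fails)
Total allowed: 1 of 7.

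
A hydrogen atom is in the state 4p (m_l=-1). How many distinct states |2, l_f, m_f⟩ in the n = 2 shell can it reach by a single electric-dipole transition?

E1 requires Δl = ±1, so l_f ∈ {0, 2}; with 0 ≤ l_f ≤ n_f−1 = 1, the allowed l_f values are {0}.
For l_f = 0: m_f ∈ {m_i−1, m_i, m_i+1} ∩ [−0, 0] = {0} → 1 state.
Total: 1.

1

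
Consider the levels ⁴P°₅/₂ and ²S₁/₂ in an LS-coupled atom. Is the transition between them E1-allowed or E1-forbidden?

Parity must change: odd → even — satisfied.
ΔS = 0: S: 3/2 → 1/2 — violated.
ΔL = 0, ±1 (not L=0↔0): L: 1 → 0, ΔL = -1 — satisfied.
ΔJ = 0, ±1 (not J=0↔0): J: 5/2 → 1/2, ΔJ = -2 — violated.
Rule(s) violated: ΔS, ΔJ.

forbidden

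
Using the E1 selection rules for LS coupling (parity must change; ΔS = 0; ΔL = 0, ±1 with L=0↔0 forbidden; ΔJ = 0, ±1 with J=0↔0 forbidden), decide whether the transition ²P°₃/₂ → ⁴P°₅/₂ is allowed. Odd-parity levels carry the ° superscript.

Initial level: S=1/2, L=1, J=3/2, parity odd. Final level: S=3/2, L=1, J=5/2, parity odd.
Parity must change: odd → odd — violated.
ΔS = 0: S: 1/2 → 3/2 — violated.
ΔL = 0, ±1 (not L=0↔0): L: 1 → 1, ΔL = +0 — satisfied.
ΔJ = 0, ±1 (not J=0↔0): J: 3/2 → 5/2, ΔJ = +1 — satisfied.
Rule(s) violated: parity, ΔS.

forbidden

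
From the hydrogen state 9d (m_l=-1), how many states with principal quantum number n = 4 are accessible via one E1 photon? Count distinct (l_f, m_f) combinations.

E1 requires Δl = ±1, so l_f ∈ {1, 3}; with 0 ≤ l_f ≤ n_f−1 = 3, the allowed l_f values are {1, 3}.
For l_f = 1: m_f ∈ {m_i−1, m_i, m_i+1} ∩ [−1, 1] = {-1, 0} → 2 states.
For l_f = 3: m_f ∈ {m_i−1, m_i, m_i+1} ∩ [−3, 3] = {-2, -1, 0} → 3 states.
Total: 5.

5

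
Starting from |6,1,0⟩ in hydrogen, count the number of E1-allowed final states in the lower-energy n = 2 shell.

1

E1 requires Δl = ±1, so l_f ∈ {0, 2}; with 0 ≤ l_f ≤ n_f−1 = 1, the allowed l_f values are {0}.
For l_f = 0: m_f ∈ {m_i−1, m_i, m_i+1} ∩ [−0, 0] = {0} → 1 state.
Total: 1.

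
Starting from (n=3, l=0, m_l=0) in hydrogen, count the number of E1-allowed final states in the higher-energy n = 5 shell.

E1 requires Δl = ±1, so l_f ∈ {-1, 1}; with 0 ≤ l_f ≤ n_f−1 = 4, the allowed l_f values are {1}.
For l_f = 1: m_f ∈ {m_i−1, m_i, m_i+1} ∩ [−1, 1] = {-1, 0, 1} → 3 states.
Total: 3.

3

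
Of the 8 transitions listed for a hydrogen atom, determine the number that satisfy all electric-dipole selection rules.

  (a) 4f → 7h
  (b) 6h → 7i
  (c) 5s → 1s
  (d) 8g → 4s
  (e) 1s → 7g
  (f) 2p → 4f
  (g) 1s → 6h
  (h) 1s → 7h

(a) forbidden — Δl = +2 (E1 requires Δl = ±1)
(b) allowed
(c) forbidden — Δl = +0 (E1 requires Δl = ±1)
(d) forbidden — Δl = -4 (E1 requires Δl = ±1)
(e) forbidden — Δl = +4 (E1 requires Δl = ±1)
(f) forbidden — Δl = +2 (E1 requires Δl = ±1)
(g) forbidden — Δl = +5 (E1 requires Δl = ±1)
(h) forbidden — Δl = +5 (E1 requires Δl = ±1)
Total allowed: 1 of 8.

1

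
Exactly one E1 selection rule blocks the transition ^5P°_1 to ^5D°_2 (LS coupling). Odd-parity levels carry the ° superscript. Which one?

Parity must change: odd → odd — fails.
ΔS = 0: S: 2 → 2 — ok.
ΔL = 0, ±1 (not L=0↔0): L: 1 → 2, ΔL = +1 — ok.
ΔJ = 0, ±1 (not J=0↔0): J: 1 → 2, ΔJ = +1 — ok.

parity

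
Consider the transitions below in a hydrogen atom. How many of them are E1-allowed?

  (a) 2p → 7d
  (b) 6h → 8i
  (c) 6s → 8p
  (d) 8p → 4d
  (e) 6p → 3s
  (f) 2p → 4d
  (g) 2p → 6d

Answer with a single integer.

7

(a) allowed
(b) allowed
(c) allowed
(d) allowed
(e) allowed
(f) allowed
(g) allowed
Total allowed: 7 of 7.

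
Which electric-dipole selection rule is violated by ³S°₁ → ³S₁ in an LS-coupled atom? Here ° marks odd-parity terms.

Reading off the term symbols: S 1→1, L 0→0, J 1→1, parity odd→even.
Parity must change: odd → even — ✓.
ΔS = 0: S: 1 → 1 — ✓.
ΔL = 0, ±1 (not L=0↔0): L: 0 → 0, ΔL = +0 — ✗.
ΔJ = 0, ±1 (not J=0↔0): J: 1 → 1, ΔJ = +0 — ✓.

the L=0 ↔ L=0 exclusion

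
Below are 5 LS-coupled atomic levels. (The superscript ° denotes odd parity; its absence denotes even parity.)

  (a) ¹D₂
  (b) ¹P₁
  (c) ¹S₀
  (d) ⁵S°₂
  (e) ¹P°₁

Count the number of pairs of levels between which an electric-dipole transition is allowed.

3

(a)–(b): forbidden (parity).
(a)–(c): forbidden (parity, ΔL, ΔJ).
(a)–(d): forbidden (ΔS, ΔL).
(a)–(e): allowed.
(b)–(c): forbidden (parity).
(b)–(d): forbidden (ΔS).
(b)–(e): allowed.
(c)–(d): forbidden (ΔS, ΔL, ΔJ).
(c)–(e): allowed.
(d)–(e): forbidden (parity, ΔS).
Allowed pairs: 3 of 10.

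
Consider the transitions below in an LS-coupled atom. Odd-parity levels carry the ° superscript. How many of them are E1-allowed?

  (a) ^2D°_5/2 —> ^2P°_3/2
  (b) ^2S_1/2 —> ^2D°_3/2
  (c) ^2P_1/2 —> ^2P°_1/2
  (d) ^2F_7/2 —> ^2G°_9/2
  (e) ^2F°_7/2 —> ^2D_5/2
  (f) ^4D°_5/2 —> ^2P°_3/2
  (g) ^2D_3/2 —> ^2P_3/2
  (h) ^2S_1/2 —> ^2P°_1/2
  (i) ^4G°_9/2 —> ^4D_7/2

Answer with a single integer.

(a) forbidden (parity fails)
(b) forbidden (ΔL fails)
(c) allowed
(d) allowed
(e) allowed
(f) forbidden (parity, ΔS fail)
(g) forbidden (parity fails)
(h) allowed
(i) forbidden (ΔL fails)
Total allowed: 4 of 9.

4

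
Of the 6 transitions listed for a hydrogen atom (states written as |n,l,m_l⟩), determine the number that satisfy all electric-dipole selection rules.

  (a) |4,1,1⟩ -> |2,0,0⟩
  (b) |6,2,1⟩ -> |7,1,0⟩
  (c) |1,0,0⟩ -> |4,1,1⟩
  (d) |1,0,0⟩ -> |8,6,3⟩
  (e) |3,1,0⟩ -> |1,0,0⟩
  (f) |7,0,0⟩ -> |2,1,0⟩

(a) allowed
(b) allowed
(c) allowed
(d) forbidden — Δl = +6 (E1 requires Δl = ±1); Δm_l = +3 (E1 requires Δm_l = 0, ±1)
(e) allowed
(f) allowed
Total allowed: 5 of 6.

5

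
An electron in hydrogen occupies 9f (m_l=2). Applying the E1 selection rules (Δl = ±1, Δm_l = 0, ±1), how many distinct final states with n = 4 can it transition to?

E1 requires Δl = ±1, so l_f ∈ {2, 4}; with 0 ≤ l_f ≤ n_f−1 = 3, the allowed l_f values are {2}.
For l_f = 2: m_f ∈ {m_i−1, m_i, m_i+1} ∩ [−2, 2] = {1, 2} → 2 states.
Total: 2.

2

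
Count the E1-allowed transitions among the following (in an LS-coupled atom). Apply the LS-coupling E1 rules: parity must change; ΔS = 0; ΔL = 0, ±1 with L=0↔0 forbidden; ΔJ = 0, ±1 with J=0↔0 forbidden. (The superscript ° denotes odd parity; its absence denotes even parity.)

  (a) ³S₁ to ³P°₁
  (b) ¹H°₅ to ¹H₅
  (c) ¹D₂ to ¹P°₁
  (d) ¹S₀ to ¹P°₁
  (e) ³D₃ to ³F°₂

5

(a) allowed
(b) allowed
(c) allowed
(d) allowed
(e) allowed
Total allowed: 5 of 5.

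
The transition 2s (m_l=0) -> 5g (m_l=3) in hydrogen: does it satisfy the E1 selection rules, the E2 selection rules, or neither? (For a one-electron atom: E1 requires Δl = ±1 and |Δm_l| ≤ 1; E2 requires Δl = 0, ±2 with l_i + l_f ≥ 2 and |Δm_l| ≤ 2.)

Δl = 4 − 0 = +4; l_i + l_f = 4.
Δm_l = +3.
E1 (Δl = ±1, |Δm_l| ≤ 1): not satisfied.
E2 (Δl = 0,±2, l_i+l_f ≥ 2, |Δm_l| ≤ 2): not satisfied.

neither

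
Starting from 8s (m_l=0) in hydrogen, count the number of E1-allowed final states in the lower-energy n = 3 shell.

3

E1 requires Δl = ±1, so l_f ∈ {-1, 1}; with 0 ≤ l_f ≤ n_f−1 = 2, the allowed l_f values are {1}.
For l_f = 1: m_f ∈ {m_i−1, m_i, m_i+1} ∩ [−1, 1] = {-1, 0, 1} → 3 states.
Total: 3.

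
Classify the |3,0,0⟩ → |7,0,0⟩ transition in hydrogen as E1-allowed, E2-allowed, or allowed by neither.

neither

Δl = 0 − 0 = +0; l_i + l_f = 0.
Δm_l = +0.
E1 (Δl = ±1, |Δm_l| ≤ 1): not satisfied.
E2 (Δl = 0,±2, l_i+l_f ≥ 2, |Δm_l| ≤ 2): not satisfied.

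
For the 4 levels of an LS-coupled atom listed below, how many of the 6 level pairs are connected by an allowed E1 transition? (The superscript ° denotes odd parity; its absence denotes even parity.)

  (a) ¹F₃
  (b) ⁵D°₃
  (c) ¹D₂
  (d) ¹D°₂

(a)–(b): forbidden (ΔS).
(a)–(c): forbidden (parity).
(a)–(d): allowed.
(b)–(c): forbidden (ΔS).
(b)–(d): forbidden (parity, ΔS).
(c)–(d): allowed.
Allowed pairs: 2 of 6.

2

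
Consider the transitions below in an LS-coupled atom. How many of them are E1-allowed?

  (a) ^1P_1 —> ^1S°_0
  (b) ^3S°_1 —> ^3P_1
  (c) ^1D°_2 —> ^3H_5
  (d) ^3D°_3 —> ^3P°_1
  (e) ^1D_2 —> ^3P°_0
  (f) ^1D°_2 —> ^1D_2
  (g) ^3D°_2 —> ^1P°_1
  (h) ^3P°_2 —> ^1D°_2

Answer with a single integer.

(a) allowed
(b) allowed
(c) forbidden (ΔS, ΔL, ΔJ fail)
(d) forbidden (parity, ΔJ fail)
(e) forbidden (ΔS, ΔJ fail)
(f) allowed
(g) forbidden (parity, ΔS fail)
(h) forbidden (parity, ΔS fail)
Total allowed: 3 of 8.

3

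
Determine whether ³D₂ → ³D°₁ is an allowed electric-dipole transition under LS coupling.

allowed

Reading off the term symbols: S 1→1, L 2→2, J 2→1, parity even→odd.
Parity must change: even → odd — ✓.
ΔJ = 0, ±1 (not J=0↔0): J: 2 → 1, ΔJ = -1 — ✓.
ΔL = 0, ±1 (not L=0↔0): L: 2 → 2, ΔL = +0 — ✓.
ΔS = 0: S: 1 → 1 — ✓.
All four E1 rules are satisfied.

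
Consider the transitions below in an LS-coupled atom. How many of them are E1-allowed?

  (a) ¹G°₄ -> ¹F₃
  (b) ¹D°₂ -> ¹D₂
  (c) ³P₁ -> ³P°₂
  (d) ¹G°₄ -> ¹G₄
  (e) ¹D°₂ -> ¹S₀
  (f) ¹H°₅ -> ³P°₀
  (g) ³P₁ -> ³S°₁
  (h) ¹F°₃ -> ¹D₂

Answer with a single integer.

(a) allowed
(b) allowed
(c) allowed
(d) allowed
(e) forbidden (ΔL, ΔJ fail)
(f) forbidden (parity, ΔS, ΔL, ΔJ fail)
(g) allowed
(h) allowed
Total allowed: 6 of 8.

6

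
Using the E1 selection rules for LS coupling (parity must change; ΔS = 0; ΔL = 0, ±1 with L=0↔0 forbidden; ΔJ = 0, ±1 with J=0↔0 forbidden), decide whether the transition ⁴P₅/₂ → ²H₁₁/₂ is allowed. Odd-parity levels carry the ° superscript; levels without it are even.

forbidden

Reading off the term symbols: S 3/2→1/2, L 1→5, J 5/2→11/2, parity even→even.
Parity must change: even → even — ✗.
ΔS = 0: S: 3/2 → 1/2 — ✗.
ΔL = 0, ±1 (not L=0↔0): L: 1 → 5, ΔL = +4 — ✗.
ΔJ = 0, ±1 (not J=0↔0): J: 5/2 → 11/2, ΔJ = +3 — ✗.
Rule(s) violated: parity, ΔS, ΔL, ΔJ.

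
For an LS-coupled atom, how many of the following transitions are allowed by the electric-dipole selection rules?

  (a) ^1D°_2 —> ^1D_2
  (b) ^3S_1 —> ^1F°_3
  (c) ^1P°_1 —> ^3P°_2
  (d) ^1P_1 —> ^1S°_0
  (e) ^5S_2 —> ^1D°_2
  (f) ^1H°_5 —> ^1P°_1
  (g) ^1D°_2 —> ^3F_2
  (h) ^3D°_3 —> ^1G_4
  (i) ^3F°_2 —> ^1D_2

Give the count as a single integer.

2

(a) allowed
(b) forbidden (ΔS, ΔL, ΔJ fail)
(c) forbidden (parity, ΔS fail)
(d) allowed
(e) forbidden (ΔS, ΔL fail)
(f) forbidden (parity, ΔL, ΔJ fail)
(g) forbidden (ΔS fails)
(h) forbidden (ΔS, ΔL fail)
(i) forbidden (ΔS fails)
Total allowed: 2 of 9.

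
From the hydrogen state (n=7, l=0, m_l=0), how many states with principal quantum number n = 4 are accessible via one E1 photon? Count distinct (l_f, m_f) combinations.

E1 requires Δl = ±1, so l_f ∈ {-1, 1}; with 0 ≤ l_f ≤ n_f−1 = 3, the allowed l_f values are {1}.
For l_f = 1: m_f ∈ {m_i−1, m_i, m_i+1} ∩ [−1, 1] = {-1, 0, 1} → 3 states.
Total: 3.

3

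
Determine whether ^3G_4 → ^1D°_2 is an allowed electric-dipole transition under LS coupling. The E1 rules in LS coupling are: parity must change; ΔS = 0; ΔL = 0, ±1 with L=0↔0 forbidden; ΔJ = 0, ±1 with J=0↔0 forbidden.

forbidden

ΔS = 0: S: 1 → 0 — violated.
ΔL = 0, ±1 (not L=0↔0): L: 4 → 2, ΔL = -2 — violated.
ΔJ = 0, ±1 (not J=0↔0): J: 4 → 2, ΔJ = -2 — violated.
Parity must change: even → odd — satisfied.
Rule(s) violated: ΔS, ΔL, ΔJ.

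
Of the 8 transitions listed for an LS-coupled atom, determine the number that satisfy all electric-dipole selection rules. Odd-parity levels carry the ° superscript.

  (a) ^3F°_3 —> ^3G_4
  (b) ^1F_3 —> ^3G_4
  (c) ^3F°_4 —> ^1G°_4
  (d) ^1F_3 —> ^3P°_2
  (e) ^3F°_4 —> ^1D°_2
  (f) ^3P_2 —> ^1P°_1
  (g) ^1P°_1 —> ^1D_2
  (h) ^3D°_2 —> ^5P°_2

(a) allowed
(b) forbidden (parity, ΔS fail)
(c) forbidden (parity, ΔS fail)
(d) forbidden (ΔS, ΔL fail)
(e) forbidden (parity, ΔS, ΔJ fail)
(f) forbidden (ΔS fails)
(g) allowed
(h) forbidden (parity, ΔS fail)
Total allowed: 2 of 8.

2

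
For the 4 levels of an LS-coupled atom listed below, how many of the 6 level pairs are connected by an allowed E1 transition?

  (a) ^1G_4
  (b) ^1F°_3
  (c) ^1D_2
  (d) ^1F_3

(a)–(b): allowed.
(a)–(c): forbidden (parity, ΔL, ΔJ).
(a)–(d): forbidden (parity).
(b)–(c): allowed.
(b)–(d): allowed.
(c)–(d): forbidden (parity).
Allowed pairs: 3 of 6.

3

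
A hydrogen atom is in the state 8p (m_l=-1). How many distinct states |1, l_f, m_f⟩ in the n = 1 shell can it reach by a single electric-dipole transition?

1

E1 requires Δl = ±1, so l_f ∈ {0, 2}; with 0 ≤ l_f ≤ n_f−1 = 0, the allowed l_f values are {0}.
For l_f = 0: m_f ∈ {m_i−1, m_i, m_i+1} ∩ [−0, 0] = {0} → 1 state.
Total: 1.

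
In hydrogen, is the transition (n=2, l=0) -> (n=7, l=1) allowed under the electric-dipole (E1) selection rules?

l: 0 → 1 (Δl = +1). Δl = ±1 ✓.
All E1 selection rules are satisfied.

allowed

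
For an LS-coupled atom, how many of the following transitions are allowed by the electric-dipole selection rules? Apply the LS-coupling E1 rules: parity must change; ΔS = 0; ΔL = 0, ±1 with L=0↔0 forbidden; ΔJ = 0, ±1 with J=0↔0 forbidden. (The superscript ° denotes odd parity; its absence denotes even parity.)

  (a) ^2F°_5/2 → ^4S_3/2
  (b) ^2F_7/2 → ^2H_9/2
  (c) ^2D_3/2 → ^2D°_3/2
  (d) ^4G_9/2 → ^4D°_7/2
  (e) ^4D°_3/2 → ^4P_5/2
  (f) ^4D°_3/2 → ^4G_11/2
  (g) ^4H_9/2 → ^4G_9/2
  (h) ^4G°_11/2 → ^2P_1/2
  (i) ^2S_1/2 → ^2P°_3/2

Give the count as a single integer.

3

(a) forbidden (ΔS, ΔL fail)
(b) forbidden (parity, ΔL fail)
(c) allowed
(d) forbidden (ΔL fails)
(e) allowed
(f) forbidden (ΔL, ΔJ fail)
(g) forbidden (parity fails)
(h) forbidden (ΔS, ΔL, ΔJ fail)
(i) allowed
Total allowed: 3 of 9.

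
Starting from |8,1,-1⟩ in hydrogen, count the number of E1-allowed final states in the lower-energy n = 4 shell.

E1 requires Δl = ±1, so l_f ∈ {0, 2}; with 0 ≤ l_f ≤ n_f−1 = 3, the allowed l_f values are {0, 2}.
For l_f = 0: m_f ∈ {m_i−1, m_i, m_i+1} ∩ [−0, 0] = {0} → 1 state.
For l_f = 2: m_f ∈ {m_i−1, m_i, m_i+1} ∩ [−2, 2] = {-2, -1, 0} → 3 states.
Total: 4.

4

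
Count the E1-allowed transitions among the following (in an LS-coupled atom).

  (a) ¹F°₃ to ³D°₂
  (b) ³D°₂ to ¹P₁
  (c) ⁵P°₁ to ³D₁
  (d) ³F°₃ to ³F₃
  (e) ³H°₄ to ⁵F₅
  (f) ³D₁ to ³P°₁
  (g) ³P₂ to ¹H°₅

2

(a) forbidden (parity, ΔS fail)
(b) forbidden (ΔS fails)
(c) forbidden (ΔS fails)
(d) allowed
(e) forbidden (ΔS, ΔL fail)
(f) allowed
(g) forbidden (ΔS, ΔL, ΔJ fail)
Total allowed: 2 of 7.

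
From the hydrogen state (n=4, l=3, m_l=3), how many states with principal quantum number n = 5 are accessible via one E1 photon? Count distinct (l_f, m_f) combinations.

E1 requires Δl = ±1, so l_f ∈ {2, 4}; with 0 ≤ l_f ≤ n_f−1 = 4, the allowed l_f values are {2, 4}.
For l_f = 2: m_f ∈ {m_i−1, m_i, m_i+1} ∩ [−2, 2] = {2} → 1 state.
For l_f = 4: m_f ∈ {m_i−1, m_i, m_i+1} ∩ [−4, 4] = {2, 3, 4} → 3 states.
Total: 4.

4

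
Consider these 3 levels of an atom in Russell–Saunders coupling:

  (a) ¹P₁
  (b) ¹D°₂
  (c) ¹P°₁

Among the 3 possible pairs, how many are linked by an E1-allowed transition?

2

(a)–(b): allowed.
(a)–(c): allowed.
(b)–(c): forbidden (parity).
Allowed pairs: 2 of 3.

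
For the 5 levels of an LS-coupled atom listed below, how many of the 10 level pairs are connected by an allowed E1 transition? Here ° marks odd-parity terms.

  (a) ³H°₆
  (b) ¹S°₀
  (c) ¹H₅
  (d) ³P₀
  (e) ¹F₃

(a)–(b): forbidden (parity, ΔS, ΔL, ΔJ).
(a)–(c): forbidden (ΔS).
(a)–(d): forbidden (ΔL, ΔJ).
(a)–(e): forbidden (ΔS, ΔL, ΔJ).
(b)–(c): forbidden (ΔL, ΔJ).
(b)–(d): forbidden (ΔS, ΔJ).
(b)–(e): forbidden (ΔL, ΔJ).
(c)–(d): forbidden (parity, ΔS, ΔL, ΔJ).
(c)–(e): forbidden (parity, ΔL, ΔJ).
(d)–(e): forbidden (parity, ΔS, ΔL, ΔJ).
Allowed pairs: 0 of 10.

0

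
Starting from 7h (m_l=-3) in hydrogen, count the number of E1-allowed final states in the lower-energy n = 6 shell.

E1 requires Δl = ±1, so l_f ∈ {4, 6}; with 0 ≤ l_f ≤ n_f−1 = 5, the allowed l_f values are {4}.
For l_f = 4: m_f ∈ {m_i−1, m_i, m_i+1} ∩ [−4, 4] = {-4, -3, -2} → 3 states.
Total: 3.

3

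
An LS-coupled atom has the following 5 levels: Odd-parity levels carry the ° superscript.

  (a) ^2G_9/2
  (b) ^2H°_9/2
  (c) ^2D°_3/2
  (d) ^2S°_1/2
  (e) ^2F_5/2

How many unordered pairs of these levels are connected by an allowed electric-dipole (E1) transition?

2

(a)–(b): allowed.
(a)–(c): forbidden (ΔL, ΔJ).
(a)–(d): forbidden (ΔL, ΔJ).
(a)–(e): forbidden (parity, ΔJ).
(b)–(c): forbidden (parity, ΔL, ΔJ).
(b)–(d): forbidden (parity, ΔL, ΔJ).
(b)–(e): forbidden (ΔL, ΔJ).
(c)–(d): forbidden (parity, ΔL).
(c)–(e): allowed.
(d)–(e): forbidden (ΔL, ΔJ).
Allowed pairs: 2 of 10.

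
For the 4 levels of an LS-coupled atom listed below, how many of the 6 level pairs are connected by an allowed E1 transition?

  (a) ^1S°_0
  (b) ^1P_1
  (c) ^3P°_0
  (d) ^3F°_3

(a)–(b): allowed.
(a)–(c): forbidden (parity, ΔS, ΔJ).
(a)–(d): forbidden (parity, ΔS, ΔL, ΔJ).
(b)–(c): forbidden (ΔS).
(b)–(d): forbidden (ΔS, ΔL, ΔJ).
(c)–(d): forbidden (parity, ΔL, ΔJ).
Allowed pairs: 1 of 6.

1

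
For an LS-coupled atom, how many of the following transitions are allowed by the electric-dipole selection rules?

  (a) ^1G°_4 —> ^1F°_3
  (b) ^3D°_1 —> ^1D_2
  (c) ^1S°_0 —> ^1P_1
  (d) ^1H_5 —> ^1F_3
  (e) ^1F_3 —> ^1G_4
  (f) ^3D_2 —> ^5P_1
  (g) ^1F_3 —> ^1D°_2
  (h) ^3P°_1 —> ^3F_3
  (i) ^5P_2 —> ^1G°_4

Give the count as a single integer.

(a) forbidden (parity fails)
(b) forbidden (ΔS fails)
(c) allowed
(d) forbidden (parity, ΔL, ΔJ fail)
(e) forbidden (parity fails)
(f) forbidden (parity, ΔS fail)
(g) allowed
(h) forbidden (ΔL, ΔJ fail)
(i) forbidden (ΔS, ΔL, ΔJ fail)
Total allowed: 2 of 9.

2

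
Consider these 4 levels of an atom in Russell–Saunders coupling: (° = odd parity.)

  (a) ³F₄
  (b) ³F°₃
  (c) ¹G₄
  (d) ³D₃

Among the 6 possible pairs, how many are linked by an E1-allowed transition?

2

(a)–(b): allowed.
(a)–(c): forbidden (parity, ΔS).
(a)–(d): forbidden (parity).
(b)–(c): forbidden (ΔS).
(b)–(d): allowed.
(c)–(d): forbidden (parity, ΔS, ΔL).
Allowed pairs: 2 of 6.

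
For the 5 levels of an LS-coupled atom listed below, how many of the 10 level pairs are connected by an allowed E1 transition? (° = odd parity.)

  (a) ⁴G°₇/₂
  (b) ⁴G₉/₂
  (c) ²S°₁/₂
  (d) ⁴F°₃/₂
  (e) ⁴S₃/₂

1

(a)–(b): allowed.
(a)–(c): forbidden (parity, ΔS, ΔL, ΔJ).
(a)–(d): forbidden (parity, ΔJ).
(a)–(e): forbidden (ΔL, ΔJ).
(b)–(c): forbidden (ΔS, ΔL, ΔJ).
(b)–(d): forbidden (ΔJ).
(b)–(e): forbidden (parity, ΔL, ΔJ).
(c)–(d): forbidden (parity, ΔS, ΔL).
(c)–(e): forbidden (ΔS, ΔL).
(d)–(e): forbidden (ΔL).
Allowed pairs: 1 of 10.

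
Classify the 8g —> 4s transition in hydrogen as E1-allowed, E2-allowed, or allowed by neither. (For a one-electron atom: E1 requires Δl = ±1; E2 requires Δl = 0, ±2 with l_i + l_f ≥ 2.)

neither

Δl = 0 − 4 = -4; l_i + l_f = 4.
E1 (Δl = ±1): not satisfied.
E2 (Δl = 0,±2, l_i+l_f ≥ 2): not satisfied.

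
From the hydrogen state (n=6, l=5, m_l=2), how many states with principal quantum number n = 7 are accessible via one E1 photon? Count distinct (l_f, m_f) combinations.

E1 requires Δl = ±1, so l_f ∈ {4, 6}; with 0 ≤ l_f ≤ n_f−1 = 6, the allowed l_f values are {4, 6}.
For l_f = 4: m_f ∈ {m_i−1, m_i, m_i+1} ∩ [−4, 4] = {1, 2, 3} → 3 states.
For l_f = 6: m_f ∈ {m_i−1, m_i, m_i+1} ∩ [−6, 6] = {1, 2, 3} → 3 states.
Total: 6.

6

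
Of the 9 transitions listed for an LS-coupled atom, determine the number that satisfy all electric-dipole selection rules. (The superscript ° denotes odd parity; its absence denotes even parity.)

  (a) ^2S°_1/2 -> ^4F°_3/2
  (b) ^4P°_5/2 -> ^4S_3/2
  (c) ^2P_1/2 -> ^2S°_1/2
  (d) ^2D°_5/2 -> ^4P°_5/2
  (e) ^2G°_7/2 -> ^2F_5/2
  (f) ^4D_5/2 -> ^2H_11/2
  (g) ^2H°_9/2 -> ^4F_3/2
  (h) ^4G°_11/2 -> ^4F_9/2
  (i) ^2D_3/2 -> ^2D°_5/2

(a) forbidden (parity, ΔS, ΔL fail)
(b) allowed
(c) allowed
(d) forbidden (parity, ΔS fail)
(e) allowed
(f) forbidden (parity, ΔS, ΔL, ΔJ fail)
(g) forbidden (ΔS, ΔL, ΔJ fail)
(h) allowed
(i) allowed
Total allowed: 5 of 9.

5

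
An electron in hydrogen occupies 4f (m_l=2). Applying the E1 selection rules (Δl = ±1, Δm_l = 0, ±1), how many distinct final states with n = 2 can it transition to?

0

E1 requires l_f ∈ {2, 4}, but neither lies in [0, 1], so no final state is reachable.
Total: 0.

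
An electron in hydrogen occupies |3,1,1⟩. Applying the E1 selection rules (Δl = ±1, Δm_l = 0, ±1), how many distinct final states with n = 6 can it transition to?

E1 requires Δl = ±1, so l_f ∈ {0, 2}; with 0 ≤ l_f ≤ n_f−1 = 5, the allowed l_f values are {0, 2}.
For l_f = 0: m_f ∈ {m_i−1, m_i, m_i+1} ∩ [−0, 0] = {0} → 1 state.
For l_f = 2: m_f ∈ {m_i−1, m_i, m_i+1} ∩ [−2, 2] = {0, 1, 2} → 3 states.
Total: 4.

4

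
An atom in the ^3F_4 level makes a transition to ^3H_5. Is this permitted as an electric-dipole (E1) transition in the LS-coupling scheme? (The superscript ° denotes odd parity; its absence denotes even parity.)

Reading off the term symbols: S 1→1, L 3→5, J 4→5, parity even→even.
Parity must change: even → even — fails.
ΔS = 0: S: 1 → 1 — ok.
ΔL = 0, ±1 (not L=0↔0): L: 3 → 5, ΔL = +2 — fails.
ΔJ = 0, ±1 (not J=0↔0): J: 4 → 5, ΔJ = +1 — ok.
Rule(s) violated: parity, ΔL.

forbidden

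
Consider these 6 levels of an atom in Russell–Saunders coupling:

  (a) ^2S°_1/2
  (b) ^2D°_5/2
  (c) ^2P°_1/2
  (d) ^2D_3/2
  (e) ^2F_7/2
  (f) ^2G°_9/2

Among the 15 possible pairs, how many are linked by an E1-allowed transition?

(a)–(b): forbidden (parity, ΔL, ΔJ).
(a)–(c): forbidden (parity).
(a)–(d): forbidden (ΔL).
(a)–(e): forbidden (ΔL, ΔJ).
(a)–(f): forbidden (parity, ΔL, ΔJ).
(b)–(c): forbidden (parity, ΔJ).
(b)–(d): allowed.
(b)–(e): allowed.
(b)–(f): forbidden (parity, ΔL, ΔJ).
(c)–(d): allowed.
(c)–(e): forbidden (ΔL, ΔJ).
(c)–(f): forbidden (parity, ΔL, ΔJ).
(d)–(e): forbidden (parity, ΔJ).
(d)–(f): forbidden (ΔL, ΔJ).
(e)–(f): allowed.
Allowed pairs: 4 of 15.

4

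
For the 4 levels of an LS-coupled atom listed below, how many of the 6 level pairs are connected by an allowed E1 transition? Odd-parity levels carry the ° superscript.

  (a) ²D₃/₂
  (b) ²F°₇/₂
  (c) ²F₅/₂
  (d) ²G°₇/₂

(a)–(b): forbidden (ΔJ).
(a)–(c): forbidden (parity).
(a)–(d): forbidden (ΔL, ΔJ).
(b)–(c): allowed.
(b)–(d): forbidden (parity).
(c)–(d): allowed.
Allowed pairs: 2 of 6.

2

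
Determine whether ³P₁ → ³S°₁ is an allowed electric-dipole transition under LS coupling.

Parity must change: even → odd — passes.
ΔS = 0: S: 1 → 1 — passes.
ΔL = 0, ±1 (not L=0↔0): L: 1 → 0, ΔL = -1 — passes.
ΔJ = 0, ±1 (not J=0↔0): J: 1 → 1, ΔJ = +0 — passes.
All four E1 rules are satisfied.

allowed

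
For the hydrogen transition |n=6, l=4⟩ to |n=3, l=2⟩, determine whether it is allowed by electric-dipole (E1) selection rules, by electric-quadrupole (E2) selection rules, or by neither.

E2

Δl = 2 − 4 = -2; l_i + l_f = 6.
E1 (Δl = ±1): not satisfied.
E2 (Δl = 0,±2, l_i+l_f ≥ 2): satisfied.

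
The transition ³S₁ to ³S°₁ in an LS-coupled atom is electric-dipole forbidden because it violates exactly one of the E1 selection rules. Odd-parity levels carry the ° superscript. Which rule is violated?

Initial level: S=1, L=0, J=1, parity even. Final level: S=1, L=0, J=1, parity odd.
Parity must change: even → odd — satisfied.
ΔS = 0: S: 1 → 1 — satisfied.
ΔL = 0, ±1 (not L=0↔0): L: 0 → 0, ΔL = +0 — violated.
ΔJ = 0, ±1 (not J=0↔0): J: 1 → 1, ΔJ = +0 — satisfied.

the L=0 ↔ L=0 exclusion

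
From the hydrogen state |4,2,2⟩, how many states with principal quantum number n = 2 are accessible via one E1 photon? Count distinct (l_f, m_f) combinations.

1

E1 requires Δl = ±1, so l_f ∈ {1, 3}; with 0 ≤ l_f ≤ n_f−1 = 1, the allowed l_f values are {1}.
For l_f = 1: m_f ∈ {m_i−1, m_i, m_i+1} ∩ [−1, 1] = {1} → 1 state.
Total: 1.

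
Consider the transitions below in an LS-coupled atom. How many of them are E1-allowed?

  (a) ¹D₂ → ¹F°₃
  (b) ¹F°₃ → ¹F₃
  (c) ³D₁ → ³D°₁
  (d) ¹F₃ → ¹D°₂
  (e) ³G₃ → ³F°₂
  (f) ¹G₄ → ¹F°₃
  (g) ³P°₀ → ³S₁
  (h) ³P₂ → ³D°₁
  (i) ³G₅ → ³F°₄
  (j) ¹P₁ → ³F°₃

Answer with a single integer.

9

(a) allowed
(b) allowed
(c) allowed
(d) allowed
(e) allowed
(f) allowed
(g) allowed
(h) allowed
(i) allowed
(j) forbidden (ΔS, ΔL, ΔJ fail)
Total allowed: 9 of 10.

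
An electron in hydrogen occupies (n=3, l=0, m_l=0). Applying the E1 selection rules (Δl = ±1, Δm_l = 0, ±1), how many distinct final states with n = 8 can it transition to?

3

E1 requires Δl = ±1, so l_f ∈ {-1, 1}; with 0 ≤ l_f ≤ n_f−1 = 7, the allowed l_f values are {1}.
For l_f = 1: m_f ∈ {m_i−1, m_i, m_i+1} ∩ [−1, 1] = {-1, 0, 1} → 3 states.
Total: 3.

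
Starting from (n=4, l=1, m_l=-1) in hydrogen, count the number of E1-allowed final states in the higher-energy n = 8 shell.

E1 requires Δl = ±1, so l_f ∈ {0, 2}; with 0 ≤ l_f ≤ n_f−1 = 7, the allowed l_f values are {0, 2}.
For l_f = 0: m_f ∈ {m_i−1, m_i, m_i+1} ∩ [−0, 0] = {0} → 1 state.
For l_f = 2: m_f ∈ {m_i−1, m_i, m_i+1} ∩ [−2, 2] = {-2, -1, 0} → 3 states.
Total: 4.

4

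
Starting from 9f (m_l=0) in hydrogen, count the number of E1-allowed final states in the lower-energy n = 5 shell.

6

E1 requires Δl = ±1, so l_f ∈ {2, 4}; with 0 ≤ l_f ≤ n_f−1 = 4, the allowed l_f values are {2, 4}.
For l_f = 2: m_f ∈ {m_i−1, m_i, m_i+1} ∩ [−2, 2] = {-1, 0, 1} → 3 states.
For l_f = 4: m_f ∈ {m_i−1, m_i, m_i+1} ∩ [−4, 4] = {-1, 0, 1} → 3 states.
Total: 6.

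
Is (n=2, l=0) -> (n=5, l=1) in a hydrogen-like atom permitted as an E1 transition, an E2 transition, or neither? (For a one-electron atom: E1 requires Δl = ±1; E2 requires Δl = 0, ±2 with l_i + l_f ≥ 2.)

E1

Δl = 1 − 0 = +1; l_i + l_f = 1.
E1 (Δl = ±1): satisfied.
E2 (Δl = 0,±2, l_i+l_f ≥ 2): not satisfied.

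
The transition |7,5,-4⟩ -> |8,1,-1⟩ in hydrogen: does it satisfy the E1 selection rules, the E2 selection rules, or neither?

Δl = 1 − 5 = -4; l_i + l_f = 6.
Δm_l = +3.
E1 (Δl = ±1, |Δm_l| ≤ 1): not satisfied.
E2 (Δl = 0,±2, l_i+l_f ≥ 2, |Δm_l| ≤ 2): not satisfied.

neither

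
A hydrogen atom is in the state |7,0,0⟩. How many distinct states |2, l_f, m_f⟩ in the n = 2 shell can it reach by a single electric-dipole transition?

3

E1 requires Δl = ±1, so l_f ∈ {-1, 1}; with 0 ≤ l_f ≤ n_f−1 = 1, the allowed l_f values are {1}.
For l_f = 1: m_f ∈ {m_i−1, m_i, m_i+1} ∩ [−1, 1] = {-1, 0, 1} → 3 states.
Total: 3.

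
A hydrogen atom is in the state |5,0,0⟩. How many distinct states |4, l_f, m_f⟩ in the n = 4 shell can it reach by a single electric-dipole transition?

E1 requires Δl = ±1, so l_f ∈ {-1, 1}; with 0 ≤ l_f ≤ n_f−1 = 3, the allowed l_f values are {1}.
For l_f = 1: m_f ∈ {m_i−1, m_i, m_i+1} ∩ [−1, 1] = {-1, 0, 1} → 3 states.
Total: 3.

3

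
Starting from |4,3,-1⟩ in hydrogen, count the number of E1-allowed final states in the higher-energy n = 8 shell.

6

E1 requires Δl = ±1, so l_f ∈ {2, 4}; with 0 ≤ l_f ≤ n_f−1 = 7, the allowed l_f values are {2, 4}.
For l_f = 2: m_f ∈ {m_i−1, m_i, m_i+1} ∩ [−2, 2] = {-2, -1, 0} → 3 states.
For l_f = 4: m_f ∈ {m_i−1, m_i, m_i+1} ∩ [−4, 4] = {-2, -1, 0} → 3 states.
Total: 6.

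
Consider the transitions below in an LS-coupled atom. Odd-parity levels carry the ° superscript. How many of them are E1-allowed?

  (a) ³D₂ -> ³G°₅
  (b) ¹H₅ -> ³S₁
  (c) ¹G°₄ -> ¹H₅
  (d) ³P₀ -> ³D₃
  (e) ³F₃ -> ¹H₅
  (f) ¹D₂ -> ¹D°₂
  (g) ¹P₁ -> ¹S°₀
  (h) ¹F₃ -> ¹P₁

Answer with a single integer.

(a) forbidden (ΔL, ΔJ fail)
(b) forbidden (parity, ΔS, ΔL, ΔJ fail)
(c) allowed
(d) forbidden (parity, ΔJ fail)
(e) forbidden (parity, ΔS, ΔL, ΔJ fail)
(f) allowed
(g) allowed
(h) forbidden (parity, ΔL, ΔJ fail)
Total allowed: 3 of 8.

3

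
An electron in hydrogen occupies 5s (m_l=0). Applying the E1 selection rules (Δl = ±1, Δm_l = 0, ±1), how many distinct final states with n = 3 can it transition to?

E1 requires Δl = ±1, so l_f ∈ {-1, 1}; with 0 ≤ l_f ≤ n_f−1 = 2, the allowed l_f values are {1}.
For l_f = 1: m_f ∈ {m_i−1, m_i, m_i+1} ∩ [−1, 1] = {-1, 0, 1} → 3 states.
Total: 3.

3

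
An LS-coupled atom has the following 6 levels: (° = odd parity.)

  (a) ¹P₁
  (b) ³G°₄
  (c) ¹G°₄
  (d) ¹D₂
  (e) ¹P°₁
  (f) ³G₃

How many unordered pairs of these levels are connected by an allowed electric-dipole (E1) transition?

3

(a)–(b): forbidden (ΔS, ΔL, ΔJ).
(a)–(c): forbidden (ΔL, ΔJ).
(a)–(d): forbidden (parity).
(a)–(e): allowed.
(a)–(f): forbidden (parity, ΔS, ΔL, ΔJ).
(b)–(c): forbidden (parity, ΔS).
(b)–(d): forbidden (ΔS, ΔL, ΔJ).
(b)–(e): forbidden (parity, ΔS, ΔL, ΔJ).
(b)–(f): allowed.
(c)–(d): forbidden (ΔL, ΔJ).
(c)–(e): forbidden (parity, ΔL, ΔJ).
(c)–(f): forbidden (ΔS).
(d)–(e): allowed.
(d)–(f): forbidden (parity, ΔS, ΔL).
(e)–(f): forbidden (ΔS, ΔL, ΔJ).
Allowed pairs: 3 of 15.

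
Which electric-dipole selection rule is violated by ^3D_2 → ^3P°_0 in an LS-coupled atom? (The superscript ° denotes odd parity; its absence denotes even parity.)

the ΔJ = 0, ±1 rule

Initial level: S=1, L=2, J=2, parity even. Final level: S=1, L=1, J=0, parity odd.
Parity must change: even → odd — ok.
ΔS = 0: S: 1 → 1 — ok.
ΔL = 0, ±1 (not L=0↔0): L: 2 → 1, ΔL = -1 — ok.
ΔJ = 0, ±1 (not J=0↔0): J: 2 → 0, ΔJ = -2 — fails.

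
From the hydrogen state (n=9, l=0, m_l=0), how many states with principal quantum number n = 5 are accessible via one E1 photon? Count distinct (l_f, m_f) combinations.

3

E1 requires Δl = ±1, so l_f ∈ {-1, 1}; with 0 ≤ l_f ≤ n_f−1 = 4, the allowed l_f values are {1}.
For l_f = 1: m_f ∈ {m_i−1, m_i, m_i+1} ∩ [−1, 1] = {-1, 0, 1} → 3 states.
Total: 3.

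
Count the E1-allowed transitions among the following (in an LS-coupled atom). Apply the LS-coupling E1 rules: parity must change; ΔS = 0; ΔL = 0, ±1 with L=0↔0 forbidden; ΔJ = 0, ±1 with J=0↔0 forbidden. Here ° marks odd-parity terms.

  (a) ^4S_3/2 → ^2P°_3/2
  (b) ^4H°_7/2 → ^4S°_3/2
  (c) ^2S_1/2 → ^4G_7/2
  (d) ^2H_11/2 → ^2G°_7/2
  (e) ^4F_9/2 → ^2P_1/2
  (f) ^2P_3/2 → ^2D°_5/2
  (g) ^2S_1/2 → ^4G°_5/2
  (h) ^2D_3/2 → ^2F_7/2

1

(a) forbidden (ΔS fails)
(b) forbidden (parity, ΔL, ΔJ fail)
(c) forbidden (parity, ΔS, ΔL, ΔJ fail)
(d) forbidden (ΔJ fails)
(e) forbidden (parity, ΔS, ΔL, ΔJ fail)
(f) allowed
(g) forbidden (ΔS, ΔL, ΔJ fail)
(h) forbidden (parity, ΔJ fail)
Total allowed: 1 of 8.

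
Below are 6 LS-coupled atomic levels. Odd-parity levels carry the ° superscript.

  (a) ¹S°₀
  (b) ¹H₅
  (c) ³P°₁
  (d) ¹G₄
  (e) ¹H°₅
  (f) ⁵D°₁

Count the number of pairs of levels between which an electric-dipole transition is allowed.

(a)–(b): forbidden (ΔL, ΔJ).
(a)–(c): forbidden (parity, ΔS).
(a)–(d): forbidden (ΔL, ΔJ).
(a)–(e): forbidden (parity, ΔL, ΔJ).
(a)–(f): forbidden (parity, ΔS, ΔL).
(b)–(c): forbidden (ΔS, ΔL, ΔJ).
(b)–(d): forbidden (parity).
(b)–(e): allowed.
(b)–(f): forbidden (ΔS, ΔL, ΔJ).
(c)–(d): forbidden (ΔS, ΔL, ΔJ).
(c)–(e): forbidden (parity, ΔS, ΔL, ΔJ).
(c)–(f): forbidden (parity, ΔS).
(d)–(e): allowed.
(d)–(f): forbidden (ΔS, ΔL, ΔJ).
(e)–(f): forbidden (parity, ΔS, ΔL, ΔJ).
Allowed pairs: 2 of 15.

2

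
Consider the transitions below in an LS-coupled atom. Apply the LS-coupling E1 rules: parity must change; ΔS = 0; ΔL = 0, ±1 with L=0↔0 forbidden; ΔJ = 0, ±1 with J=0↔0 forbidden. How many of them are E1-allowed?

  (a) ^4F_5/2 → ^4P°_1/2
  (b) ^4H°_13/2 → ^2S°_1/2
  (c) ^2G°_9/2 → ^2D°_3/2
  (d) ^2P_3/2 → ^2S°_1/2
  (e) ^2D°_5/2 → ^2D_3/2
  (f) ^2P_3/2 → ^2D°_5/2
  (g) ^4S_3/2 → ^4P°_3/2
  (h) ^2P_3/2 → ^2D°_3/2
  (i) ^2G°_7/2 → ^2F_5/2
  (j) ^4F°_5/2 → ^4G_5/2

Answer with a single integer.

7

(a) forbidden (ΔL, ΔJ fail)
(b) forbidden (parity, ΔS, ΔL, ΔJ fail)
(c) forbidden (parity, ΔL, ΔJ fail)
(d) allowed
(e) allowed
(f) allowed
(g) allowed
(h) allowed
(i) allowed
(j) allowed
Total allowed: 7 of 10.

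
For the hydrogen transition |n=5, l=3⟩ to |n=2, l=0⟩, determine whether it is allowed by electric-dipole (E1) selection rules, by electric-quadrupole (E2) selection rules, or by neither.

neither

Δl = 0 − 3 = -3; l_i + l_f = 3.
E1 (Δl = ±1): not satisfied.
E2 (Δl = 0,±2, l_i+l_f ≥ 2): not satisfied.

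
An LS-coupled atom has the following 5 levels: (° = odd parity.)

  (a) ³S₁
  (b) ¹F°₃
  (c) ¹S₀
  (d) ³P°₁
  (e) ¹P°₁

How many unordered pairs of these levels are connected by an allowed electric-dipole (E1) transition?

(a)–(b): forbidden (ΔS, ΔL, ΔJ).
(a)–(c): forbidden (parity, ΔS, ΔL).
(a)–(d): allowed.
(a)–(e): forbidden (ΔS).
(b)–(c): forbidden (ΔL, ΔJ).
(b)–(d): forbidden (parity, ΔS, ΔL, ΔJ).
(b)–(e): forbidden (parity, ΔL, ΔJ).
(c)–(d): forbidden (ΔS).
(c)–(e): allowed.
(d)–(e): forbidden (parity, ΔS).
Allowed pairs: 2 of 10.

2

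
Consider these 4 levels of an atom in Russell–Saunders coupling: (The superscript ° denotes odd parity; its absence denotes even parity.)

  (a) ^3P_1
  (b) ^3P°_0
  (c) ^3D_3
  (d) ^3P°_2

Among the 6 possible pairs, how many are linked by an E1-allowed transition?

3

(a)–(b): allowed.
(a)–(c): forbidden (parity, ΔJ).
(a)–(d): allowed.
(b)–(c): forbidden (ΔJ).
(b)–(d): forbidden (parity, ΔJ).
(c)–(d): allowed.
Allowed pairs: 3 of 6.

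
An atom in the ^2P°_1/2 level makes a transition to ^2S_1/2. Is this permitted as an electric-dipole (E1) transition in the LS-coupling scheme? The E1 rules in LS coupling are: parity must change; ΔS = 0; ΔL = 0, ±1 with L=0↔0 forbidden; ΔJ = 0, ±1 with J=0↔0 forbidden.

Initial level: S=1/2, L=1, J=1/2, parity odd. Final level: S=1/2, L=0, J=1/2, parity even.
ΔL = 0, ±1 (not L=0↔0): L: 1 → 0, ΔL = -1 — ✓.
ΔJ = 0, ±1 (not J=0↔0): J: 1/2 → 1/2, ΔJ = +0 — ✓.
Parity must change: odd → even — ✓.
ΔS = 0: S: 1/2 → 1/2 — ✓.
All four E1 rules are satisfied.

allowed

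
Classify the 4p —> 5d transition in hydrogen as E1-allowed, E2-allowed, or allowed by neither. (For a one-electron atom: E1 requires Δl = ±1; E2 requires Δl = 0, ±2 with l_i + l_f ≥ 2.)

E1

Δl = 2 − 1 = +1; l_i + l_f = 3.
E1 (Δl = ±1): satisfied.
E2 (Δl = 0,±2, l_i+l_f ≥ 2): not satisfied.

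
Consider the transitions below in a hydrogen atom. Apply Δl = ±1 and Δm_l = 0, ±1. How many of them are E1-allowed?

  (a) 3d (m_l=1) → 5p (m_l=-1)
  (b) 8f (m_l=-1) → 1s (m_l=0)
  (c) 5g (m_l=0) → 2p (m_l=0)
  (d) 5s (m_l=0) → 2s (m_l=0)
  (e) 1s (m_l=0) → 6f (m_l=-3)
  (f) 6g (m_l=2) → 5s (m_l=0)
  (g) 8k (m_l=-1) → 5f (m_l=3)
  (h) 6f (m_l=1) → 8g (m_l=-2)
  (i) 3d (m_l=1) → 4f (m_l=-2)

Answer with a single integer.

0

(a) forbidden — Δm_l = -2 (E1 requires Δm_l = 0, ±1)
(b) forbidden — Δl = -3 (E1 requires Δl = ±1)
(c) forbidden — Δl = -3 (E1 requires Δl = ±1)
(d) forbidden — Δl = +0 (E1 requires Δl = ±1)
(e) forbidden — Δl = +3 (E1 requires Δl = ±1); Δm_l = -3 (E1 requires Δm_l = 0, ±1)
(f) forbidden — Δl = -4 (E1 requires Δl = ±1); Δm_l = -2 (E1 requires Δm_l = 0, ±1)
(g) forbidden — Δl = -4 (E1 requires Δl = ±1); Δm_l = +4 (E1 requires Δm_l = 0, ±1)
(h) forbidden — Δm_l = -3 (E1 requires Δm_l = 0, ±1)
(i) forbidden — Δm_l = -3 (E1 requires Δm_l = 0, ±1)
Total allowed: 0 of 9.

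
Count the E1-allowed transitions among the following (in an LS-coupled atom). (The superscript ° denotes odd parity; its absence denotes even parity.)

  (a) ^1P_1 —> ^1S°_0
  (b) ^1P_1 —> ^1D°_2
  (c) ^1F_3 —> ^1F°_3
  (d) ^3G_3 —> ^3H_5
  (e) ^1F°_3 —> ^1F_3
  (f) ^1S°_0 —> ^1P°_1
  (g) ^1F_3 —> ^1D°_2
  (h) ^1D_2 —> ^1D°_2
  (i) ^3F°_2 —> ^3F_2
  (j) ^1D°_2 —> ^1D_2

8

(a) allowed
(b) allowed
(c) allowed
(d) forbidden (parity, ΔJ fail)
(e) allowed
(f) forbidden (parity fails)
(g) allowed
(h) allowed
(i) allowed
(j) allowed
Total allowed: 8 of 10.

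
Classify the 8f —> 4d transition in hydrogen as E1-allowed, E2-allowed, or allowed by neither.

E1

Δl = 2 − 3 = -1; l_i + l_f = 5.
E1 (Δl = ±1): satisfied.
E2 (Δl = 0,±2, l_i+l_f ≥ 2): not satisfied.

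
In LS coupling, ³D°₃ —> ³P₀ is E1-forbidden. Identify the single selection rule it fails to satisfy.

Initial level: S=1, L=2, J=3, parity odd. Final level: S=1, L=1, J=0, parity even.
ΔL = 0, ±1 (not L=0↔0): L: 2 → 1, ΔL = -1 — ✓.
Parity must change: odd → even — ✓.
ΔJ = 0, ±1 (not J=0↔0): J: 3 → 0, ΔJ = -3 — ✗.
ΔS = 0: S: 1 → 1 — ✓.

the ΔJ = 0, ±1 rule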